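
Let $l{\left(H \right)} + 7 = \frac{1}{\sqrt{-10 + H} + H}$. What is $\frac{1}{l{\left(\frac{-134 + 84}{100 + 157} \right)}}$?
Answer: $- \frac{4743730}{33362109} + \frac{514 i \sqrt{168335}}{33362109} \approx -0.14219 + 0.0063212 i$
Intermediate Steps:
$l{\left(H \right)} = -7 + \frac{1}{H + \sqrt{-10 + H}}$ ($l{\left(H \right)} = -7 + \frac{1}{\sqrt{-10 + H} + H} = -7 + \frac{1}{H + \sqrt{-10 + H}}$)
$\frac{1}{l{\left(\frac{-134 + 84}{100 + 157} \right)}} = \frac{1}{\frac{1}{\frac{-134 + 84}{100 + 157} + \sqrt{-10 + \frac{-134 + 84}{100 + 157}}} \left(1 - 7 \frac{-134 + 84}{100 + 157} - 7 \sqrt{-10 + \frac{-134 + 84}{100 + 157}}\right)} = \frac{1}{\frac{1}{- \frac{50}{257} + \sqrt{-10 - \frac{50}{257}}} \left(1 - 7 \left(- \frac{50}{257}\right) - 7 \sqrt{-10 - \frac{50}{257}}\right)} = \frac{1}{\frac{1}{\left(-50\right) \frac{1}{257} + \sqrt{-10 - \frac{50}{257}}} \left(1 - 7 \left(\left(-50\right) \frac{1}{257}\right) - 7 \sqrt{-10 - \frac{50}{257}}\right)} = \frac{1}{\frac{1}{- \frac{50}{257} + \sqrt{-10 - \frac{50}{257}}} \left(1 - - \frac{350}{257} - 7 \sqrt{-10 - \frac{50}{257}}\right)} = \frac{1}{\frac{1}{- \frac{50}{257} + \sqrt{- \frac{2620}{257}}} \left(1 + \frac{350}{257} - 7 \sqrt{- \frac{2620}{257}}\right)} = \frac{1}{\frac{1}{- \frac{50}{257} + \frac{2 i \sqrt{168335}}{257}} \left(1 + \frac{350}{257} - 7 \frac{2 i \sqrt{168335}}{257}\right)} = \frac{1}{\frac{1}{- \frac{50}{257} + \frac{2 i \sqrt{168335}}{257}} \left(1 + \frac{350}{257} - \frac{14 i \sqrt{168335}}{257}\right)} = \frac{1}{\frac{1}{- \frac{50}{257} + \frac{2 i \sqrt{168335}}{257}} \left(\frac{607}{257} - \frac{14 i \sqrt{168335}}{257}\right)} = \frac{- \frac{50}{257} + \frac{2 i \sqrt{168335}}{257}}{\frac{607}{257} - \frac{14 i \sqrt{168335}}{257}}$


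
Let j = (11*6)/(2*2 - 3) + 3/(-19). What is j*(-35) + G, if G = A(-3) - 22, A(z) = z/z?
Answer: -44184/19 ≈ -2325.5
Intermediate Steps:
A(z) = 1
j = 1251/19 (j = 66/(4 - 3) + 3*(-1/19) = 66/1 - 3/19 = 66*1 - 3/19 = 66 - 3/19 = 1251/19 ≈ 65.842)
G = -21 (G = 1 - 22 = -21)
j*(-35) + G = (1251/19)*(-35) - 21 = -43785/19 - 21 = -44184/19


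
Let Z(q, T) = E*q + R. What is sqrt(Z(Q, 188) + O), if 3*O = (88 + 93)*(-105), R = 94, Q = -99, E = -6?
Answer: I*sqrt(5647) ≈ 75.146*I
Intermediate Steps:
O = -6335 (O = ((88 + 93)*(-105))/3 = (181*(-105))/3 = (1/3)*(-19005) = -6335)
Z(q, T) = 94 - 6*q (Z(q, T) = -6*q + 94 = 94 - 6*q)
sqrt(Z(Q, 188) + O) = sqrt((94 - 6*(-99)) - 6335) = sqrt((94 + 594) - 6335) = sqrt(688 - 6335) = sqrt(-5647) = I*sqrt(5647)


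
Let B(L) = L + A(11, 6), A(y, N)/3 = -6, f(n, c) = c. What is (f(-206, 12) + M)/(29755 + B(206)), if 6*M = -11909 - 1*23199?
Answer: -17518/89829 ≈ -0.19501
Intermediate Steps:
A(y, N) = -18 (A(y, N) = 3*(-6) = -18)
M = -17554/3 (M = (-11909 - 1*23199)/6 = (-11909 - 23199)/6 = (⅙)*(-35108) = -17554/3 ≈ -5851.3)
B(L) = -18 + L (B(L) = L - 18 = -18 + L)
(f(-206, 12) + M)/(29755 + B(206)) = (12 - 17554/3)/(29755 + (-18 + 206)) = -17518/(3*(29755 + 188)) = -17518/3/29943 = -17518/3*1/29943 = -17518/89829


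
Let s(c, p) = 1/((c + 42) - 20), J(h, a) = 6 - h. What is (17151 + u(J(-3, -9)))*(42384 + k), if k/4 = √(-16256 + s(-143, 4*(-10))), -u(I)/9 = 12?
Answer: 722350512 + 204516*I*√218553/11 ≈ 7.2235e+8 + 8.6919e+6*I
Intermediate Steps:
u(I) = -108 (u(I) = -9*12 = -108)
s(c, p) = 1/(22 + c) (s(c, p) = 1/((42 + c) - 20) = 1/(22 + c))
k = 12*I*√218553/11 (k = 4*√(-16256 + 1/(22 - 143)) = 4*√(-16256 + 1/(-121)) = 4*√(-16256 - 1/121) = 4*√(-1966977/121) = 4*(3*I*√218553/11) = 12*I*√218553/11 ≈ 510.0*I)
(17151 + u(J(-3, -9)))*(42384 + k) = (17151 - 108)*(42384 + 12*I*√218553/11) = 17043*(42384 + 12*I*√218553/11) = 722350512 + 204516*I*√218553/11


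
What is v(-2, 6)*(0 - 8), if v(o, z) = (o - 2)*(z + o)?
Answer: 128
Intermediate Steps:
v(o, z) = (-2 + o)*(o + z)
v(-2, 6)*(0 - 8) = ((-2)² - 2*(-2) - 2*6 - 2*6)*(0 - 8) = (4 + 4 - 12 - 12)*(-8) = -16*(-8) = 128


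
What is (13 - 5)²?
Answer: 64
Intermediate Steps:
(13 - 5)² = 8² = 64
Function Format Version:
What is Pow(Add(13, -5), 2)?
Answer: 64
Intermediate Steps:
Pow(Add(13, -5), 2) = Pow(8, 2) = 64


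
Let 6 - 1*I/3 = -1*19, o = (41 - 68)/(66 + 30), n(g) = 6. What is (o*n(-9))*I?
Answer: -2025/16 ≈ -126.56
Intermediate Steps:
o = -9/32 (o = -27/96 = -27*1/96 = -9/32 ≈ -0.28125)
I = 75 (I = 18 - (-3)*19 = 18 - 3*(-19) = 18 + 57 = 75)
(o*n(-9))*I = -9/32*6*75 = -27/16*75 = -2025/16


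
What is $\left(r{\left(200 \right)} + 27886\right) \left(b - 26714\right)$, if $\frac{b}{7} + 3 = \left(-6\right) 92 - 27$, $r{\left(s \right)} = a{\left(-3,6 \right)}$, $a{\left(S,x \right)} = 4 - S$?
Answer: $-858769684$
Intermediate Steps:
$r{\left(s \right)} = 7$ ($r{\left(s \right)} = 4 - -3 = 4 + 3 = 7$)
$b = -4074$ ($b = -21 + 7 \left(\left(-6\right) 92 - 27\right) = -21 + 7 \left(-552 - 27\right) = -21 + 7 \left(-579\right) = -21 - 4053 = -4074$)
$\left(r{\left(200 \right)} + 27886\right) \left(b - 26714\right) = \left(7 + 27886\right) \left(-4074 - 26714\right) = 27893 \left(-30788\right) = -858769684$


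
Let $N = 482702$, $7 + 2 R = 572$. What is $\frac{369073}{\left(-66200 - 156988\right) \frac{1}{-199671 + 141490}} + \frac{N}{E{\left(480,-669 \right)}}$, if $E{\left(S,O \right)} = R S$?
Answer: $\frac{121327143490699}{1261012200} \approx 96214.0$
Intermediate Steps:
$R = \frac{565}{2}$ ($R = - \frac{7}{2} + \frac{1}{2} \cdot 572 = - \frac{7}{2} + 286 = \frac{565}{2} \approx 282.5$)
$E{\left(S,O \right)} = \frac{565 S}{2}$
$\frac{369073}{\left(-66200 - 156988\right) \frac{1}{-199671 + 141490}} + \frac{N}{E{\left(480,-669 \right)}} = \frac{369073}{\left(-66200 - 156988\right) \frac{1}{-199671 + 141490}} + \frac{482702}{\frac{565}{2} \cdot 480} = \frac{369073}{\left(-223188\right) \frac{1}{-58181}} + \frac{482702}{135600} = \frac{369073}{\left(-223188\right) \left(- \frac{1}{58181}\right)} + 482702 \cdot \frac{1}{135600} = \frac{369073}{\frac{223188}{58181}} + \frac{241351}{67800} = 369073 \cdot \frac{58181}{223188} + \frac{241351}{67800} = \frac{21473036213}{223188} + \frac{241351}{67800} = \frac{121327143490699}{1261012200}$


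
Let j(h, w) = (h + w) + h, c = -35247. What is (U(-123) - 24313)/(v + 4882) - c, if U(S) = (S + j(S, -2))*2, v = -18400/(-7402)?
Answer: 637084279499/18077482 ≈ 35242.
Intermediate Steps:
j(h, w) = w + 2*h
v = 9200/3701 (v = -18400*(-1/7402) = 9200/3701 ≈ 2.4858)
U(S) = -4 + 6*S (U(S) = (S + (-2 + 2*S))*2 = (-2 + 3*S)*2 = -4 + 6*S)
(U(-123) - 24313)/(v + 4882) - c = ((-4 + 6*(-123)) - 24313)/(9200/3701 + 4882) - 1*(-35247) = ((-4 - 738) - 24313)/(18077482/3701) + 35247 = (-742 - 24313)*(3701/18077482) + 35247 = -25055*3701/18077482 + 35247 = -92728555/18077482 + 35247 = 637084279499/18077482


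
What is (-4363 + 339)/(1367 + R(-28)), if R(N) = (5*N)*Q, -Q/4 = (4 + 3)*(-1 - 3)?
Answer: 4024/14313 ≈ 0.28114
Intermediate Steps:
Q = 112 (Q = -4*(4 + 3)*(-1 - 3) = -28*(-4) = -4*(-28) = 112)
R(N) = 560*N (R(N) = (5*N)*112 = 560*N)
(-4363 + 339)/(1367 + R(-28)) = (-4363 + 339)/(1367 + 560*(-28)) = -4024/(1367 - 15680) = -4024/(-14313) = -4024*(-1/14313) = 4024/14313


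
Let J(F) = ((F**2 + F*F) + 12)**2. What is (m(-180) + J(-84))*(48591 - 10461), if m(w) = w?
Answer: 7606446783480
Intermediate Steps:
J(F) = (12 + 2*F**2)**2 (J(F) = ((F**2 + F**2) + 12)**2 = (2*F**2 + 12)**2 = (12 + 2*F**2)**2)
(m(-180) + J(-84))*(48591 - 10461) = (-180 + 4*(6 + (-84)**2)**2)*(48591 - 10461) = (-180 + 4*(6 + 7056)**2)*38130 = (-180 + 4*7062**2)*38130 = (-180 + 4*49871844)*38130 = (-180 + 199487376)*38130 = 199487196*38130 = 7606446783480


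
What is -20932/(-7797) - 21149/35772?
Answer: 64875639/30990476 ≈ 2.0934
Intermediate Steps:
-20932/(-7797) - 21149/35772 = -20932*(-1/7797) - 21149*1/35772 = 20932/7797 - 21149/35772 = 64875639/30990476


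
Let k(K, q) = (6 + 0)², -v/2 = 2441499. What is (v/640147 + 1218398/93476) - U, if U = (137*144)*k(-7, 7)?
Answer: -21248686681329359/29919190486 ≈ -7.1020e+5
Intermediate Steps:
v = -4882998 (v = -2*2441499 = -4882998)
k(K, q) = 36 (k(K, q) = 6² = 36)
U = 710208 (U = (137*144)*36 = 19728*36 = 710208)
(v/640147 + 1218398/93476) - U = (-4882998/640147 + 1218398/93476) - 1*710208 = (-4882998*1/640147 + 1218398*(1/93476)) - 710208 = (-4882998/640147 + 609199/46738) - 710208 = 161755351729/29919190486 - 710208 = -21248686681329359/29919190486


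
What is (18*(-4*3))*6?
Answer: -1296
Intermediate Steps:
(18*(-4*3))*6 = (18*(-12))*6 = -216*6 = -1296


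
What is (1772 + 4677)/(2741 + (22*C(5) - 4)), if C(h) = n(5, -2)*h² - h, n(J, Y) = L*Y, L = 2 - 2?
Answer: 6449/2627 ≈ 2.4549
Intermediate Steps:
L = 0
n(J, Y) = 0 (n(J, Y) = 0*Y = 0)
C(h) = -h (C(h) = 0*h² - h = 0 - h = -h)
(1772 + 4677)/(2741 + (22*C(5) - 4)) = (1772 + 4677)/(2741 + (22*(-1*5) - 4)) = 6449/(2741 + (22*(-5) - 4)) = 6449/(2741 + (-110 - 4)) = 6449/(2741 - 114) = 6449/2627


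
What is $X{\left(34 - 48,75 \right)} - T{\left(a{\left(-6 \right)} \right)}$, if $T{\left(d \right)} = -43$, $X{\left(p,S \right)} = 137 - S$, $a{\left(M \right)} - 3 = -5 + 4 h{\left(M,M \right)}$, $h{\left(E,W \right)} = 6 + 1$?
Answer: $105$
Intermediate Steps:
$h{\left(E,W \right)} = 7$
$a{\left(M \right)} = 26$ ($a{\left(M \right)} = 3 + \left(-5 + 4 \cdot 7\right) = 3 + \left(-5 + 28\right) = 3 + 23 = 26$)
$X{\left(34 - 48,75 \right)} - T{\left(a{\left(-6 \right)} \right)} = \left(137 - 75\right) - -43 = \left(137 - 75\right) + 43 = 62 + 43 = 105$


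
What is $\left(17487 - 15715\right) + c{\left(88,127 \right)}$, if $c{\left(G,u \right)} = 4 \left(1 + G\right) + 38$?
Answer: $2166$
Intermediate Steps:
$c{\left(G,u \right)} = 42 + 4 G$ ($c{\left(G,u \right)} = \left(4 + 4 G\right) + 38 = 42 + 4 G$)
$\left(17487 - 15715\right) + c{\left(88,127 \right)} = \left(17487 - 15715\right) + \left(42 + 4 \cdot 88\right) = 1772 + \left(42 + 352\right) = 1772 + 394 = 2166$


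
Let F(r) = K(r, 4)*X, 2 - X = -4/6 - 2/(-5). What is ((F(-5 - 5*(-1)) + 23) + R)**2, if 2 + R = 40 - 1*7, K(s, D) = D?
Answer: 894916/225 ≈ 3977.4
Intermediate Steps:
X = 34/15 (X = 2 - (-4/6 - 2/(-5)) = 2 - (-4*1/6 - 2*(-1/5)) = 2 - (-2/3 + 2/5) = 2 - 1*(-4/15) = 2 + 4/15 = 34/15 ≈ 2.2667)
R = 31 (R = -2 + (40 - 1*7) = -2 + (40 - 7) = -2 + 33 = 31)
F(r) = 136/15 (F(r) = 4*(34/15) = 136/15)
((F(-5 - 5*(-1)) + 23) + R)**2 = ((136/15 + 23) + 31)**2 = (481/15 + 31)**2 = (946/15)**2 = 894916/225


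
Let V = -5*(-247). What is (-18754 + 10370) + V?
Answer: -7149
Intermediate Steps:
V = 1235
(-18754 + 10370) + V = (-18754 + 10370) + 1235 = -8384 + 1235 = -7149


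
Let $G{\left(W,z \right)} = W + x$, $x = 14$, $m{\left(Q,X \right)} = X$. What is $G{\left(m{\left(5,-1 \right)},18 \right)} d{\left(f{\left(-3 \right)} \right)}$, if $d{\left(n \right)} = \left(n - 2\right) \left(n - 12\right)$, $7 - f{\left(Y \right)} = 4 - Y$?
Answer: $312$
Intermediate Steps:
$f{\left(Y \right)} = 3 + Y$ ($f{\left(Y \right)} = 7 - \left(4 - Y\right) = 7 + \left(-4 + Y\right) = 3 + Y$)
$d{\left(n \right)} = \left(-12 + n\right) \left(-2 + n\right)$ ($d{\left(n \right)} = \left(-2 + n\right) \left(-12 + n\right) = \left(-12 + n\right) \left(-2 + n\right)$)
$G{\left(W,z \right)} = 14 + W$ ($G{\left(W,z \right)} = W + 14 = 14 + W$)
$G{\left(m{\left(5,-1 \right)},18 \right)} d{\left(f{\left(-3 \right)} \right)} = \left(14 - 1\right) \left(24 + \left(3 - 3\right)^{2} - 14 \left(3 - 3\right)\right) = 13 \left(24 + 0^{2} - 0\right) = 13 \left(24 + 0 + 0\right) = 13 \cdot 24 = 312$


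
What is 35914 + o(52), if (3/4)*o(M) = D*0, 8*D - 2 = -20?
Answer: 35914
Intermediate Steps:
D = -9/4 (D = 1/4 + (1/8)*(-20) = 1/4 - 5/2 = -9/4 ≈ -2.2500)
o(M) = 0 (o(M) = 4*(-9/4*0)/3 = (4/3)*0 = 0)
35914 + o(52) = 35914 + 0 = 35914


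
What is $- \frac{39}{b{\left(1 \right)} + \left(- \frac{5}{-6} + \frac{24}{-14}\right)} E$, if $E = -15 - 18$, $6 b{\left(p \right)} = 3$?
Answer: $- \frac{27027}{8} \approx -3378.4$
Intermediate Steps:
$b{\left(p \right)} = \frac{1}{2}$ ($b{\left(p \right)} = \frac{1}{6} \cdot 3 = \frac{1}{2}$)
$E = -33$
$- \frac{39}{b{\left(1 \right)} + \left(- \frac{5}{-6} + \frac{24}{-14}\right)} E = - \frac{39}{\frac{1}{2} + \left(- \frac{5}{-6} + \frac{24}{-14}\right)} \left(-33\right) = - \frac{39}{\frac{1}{2} + \left(\left(-5\right) \left(- \frac{1}{6}\right) + 24 \left(- \frac{1}{14}\right)\right)} \left(-33\right) = - \frac{39}{\frac{1}{2} + \left(\frac{5}{6} - \frac{12}{7}\right)} \left(-33\right) = - \frac{39}{\frac{1}{2} - \frac{37}{42}} \left(-33\right) = - \frac{39}{- \frac{8}{21}} \left(-33\right) = \left(-39\right) \left(- \frac{21}{8}\right) \left(-33\right) = \frac{819}{8} \left(-33\right) = - \frac{27027}{8}$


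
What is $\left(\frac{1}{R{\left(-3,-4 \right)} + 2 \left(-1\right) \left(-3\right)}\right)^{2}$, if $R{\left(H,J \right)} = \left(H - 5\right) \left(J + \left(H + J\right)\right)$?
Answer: $\frac{1}{8836} \approx 0.00011317$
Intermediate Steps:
$R{\left(H,J \right)} = \left(-5 + H\right) \left(H + 2 J\right)$
$\left(\frac{1}{R{\left(-3,-4 \right)} + 2 \left(-1\right) \left(-3\right)}\right)^{2} = \left(\frac{1}{\left(\left(-3\right)^{2} - -40 - -15 + 2 \left(-3\right) \left(-4\right)\right) + 2 \left(-1\right) \left(-3\right)}\right)^{2} = \left(\frac{1}{\left(9 + 40 + 15 + 24\right) - -6}\right)^{2} = \left(\frac{1}{88 + 6}\right)^{2} = \left(\frac{1}{94}\right)^{2} = \frac{1}{8836}$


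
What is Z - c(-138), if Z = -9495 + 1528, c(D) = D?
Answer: -7829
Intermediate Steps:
Z = -7967
Z - c(-138) = -7967 - 1*(-138) = -7967 + 138 = -7829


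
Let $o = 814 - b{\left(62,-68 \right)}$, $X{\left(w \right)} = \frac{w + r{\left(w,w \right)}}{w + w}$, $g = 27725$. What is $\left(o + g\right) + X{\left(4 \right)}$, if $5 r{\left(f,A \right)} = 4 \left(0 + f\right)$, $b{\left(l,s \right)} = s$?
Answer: $\frac{286079}{10} \approx 28608.0$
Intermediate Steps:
$r{\left(f,A \right)} = \frac{4 f}{5}$ ($r{\left(f,A \right)} = \frac{4 \left(0 + f\right)}{5} = \frac{4 f}{5}$)
$X{\left(w \right)} = \frac{9}{10}$ ($X{\left(w \right)} = \frac{w + \frac{4 w}{5}}{w + w} = \frac{\frac{9}{5} w}{2 w} = \frac{9 w}{5} \frac{1}{2 w} = \frac{9}{10}$)
$o = 882$ ($o = 814 - -68 = 814 + 68 = 882$)
$\left(o + g\right) + X{\left(4 \right)} = \left(882 + 27725\right) + \frac{9}{10} = 28607 + \frac{9}{10} = \frac{286079}{10}$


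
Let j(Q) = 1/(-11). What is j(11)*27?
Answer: -27/11 ≈ -2.4545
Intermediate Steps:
j(Q) = -1/11
j(11)*27 = -1/11*27 = -27/11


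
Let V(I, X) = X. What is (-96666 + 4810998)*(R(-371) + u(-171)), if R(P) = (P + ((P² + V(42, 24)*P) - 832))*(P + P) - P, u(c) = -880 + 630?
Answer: -446117741593524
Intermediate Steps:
u(c) = -250
R(P) = -P + 2*P*(-832 + P² + 25*P) (R(P) = (P + ((P² + 24*P) - 832))*(P + P) - P = (P + (-832 + P² + 24*P))*(2*P) - P = (-832 + P² + 25*P)*(2*P) - P = 2*P*(-832 + P² + 25*P) - P = -P + 2*P*(-832 + P² + 25*P))
(-96666 + 4810998)*(R(-371) + u(-171)) = (-96666 + 4810998)*(-371*(-1665 + 2*(-371)² + 50*(-371)) - 250) = 4714332*(-371*(-1665 + 2*137641 - 18550) - 250) = 4714332*(-371*(-1665 + 275282 - 18550) - 250) = 4714332*(-371*255067 - 250) = 4714332*(-94629857 - 250) = 4714332*(-94630107) = -446117741593524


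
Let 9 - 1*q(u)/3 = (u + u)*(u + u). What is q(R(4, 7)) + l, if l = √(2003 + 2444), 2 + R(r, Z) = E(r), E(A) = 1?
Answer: 15 + √4447 ≈ 81.686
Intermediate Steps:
R(r, Z) = -1 (R(r, Z) = -2 + 1 = -1)
q(u) = 27 - 12*u² (q(u) = 27 - 3*(u + u)*(u + u) = 27 - 3*2*u*2*u = 27 - 12*u²)
l = √4447 ≈ 66.686
q(R(4, 7)) + l = (27 - 12*(-1)²) + √4447 = (27 - 12*1) + √4447 = (27 - 12) + √4447 = 15 + √4447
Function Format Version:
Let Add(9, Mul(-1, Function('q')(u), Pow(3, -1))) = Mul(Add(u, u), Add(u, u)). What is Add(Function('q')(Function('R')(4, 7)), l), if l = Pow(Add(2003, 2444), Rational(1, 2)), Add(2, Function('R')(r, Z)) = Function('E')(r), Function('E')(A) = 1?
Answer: Add(15, Pow(4447, Rational(1, 2))) ≈ 81.686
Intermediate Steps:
Function('R')(r, Z) = -1 (Function('R')(r, Z) = Add(-2, 1) = -1)
Function('q')(u) = Add(27, Mul(-12, Pow(u, 2))) (Function('q')(u) = Add(27, Mul(-3, Mul(Add(u, u), Add(u, u)))) = Add(27, Mul(-3, Mul(Mul(2, u), Mul(2, u)))) = Add(27, Mul(-3, Mul(4, Pow(u, 2)))) = Add(27, Mul(-12, Pow(u, 2))))
l = Pow(4447, Rational(1, 2)) ≈ 66.686
Add(Function('q')(Function('R')(4, 7)), l) = Add(Add(27, Mul(-12, Pow(-1, 2))), Pow(4447, Rational(1, 2))) = Add(Add(27, Mul(-12, 1)), Pow(4447, Rational(1, 2))) = Add(Add(27, -12), Pow(4447, Rational(1, 2))) = Add(15, Pow(4447, Rational(1, 2)))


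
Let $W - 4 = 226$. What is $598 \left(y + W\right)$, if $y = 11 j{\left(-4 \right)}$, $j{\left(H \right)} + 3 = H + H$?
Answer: $65182$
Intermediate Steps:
$W = 230$ ($W = 4 + 226 = 230$)
$j{\left(H \right)} = -3 + 2 H$ ($j{\left(H \right)} = -3 + \left(H + H\right) = -3 + 2 H$)
$y = -121$ ($y = 11 \left(-3 + 2 \left(-4\right)\right) = 11 \left(-3 - 8\right) = 11 \left(-11\right) = -121$)
$598 \left(y + W\right) = 598 \left(-121 + 230\right) = 598 \cdot 109 = 65182$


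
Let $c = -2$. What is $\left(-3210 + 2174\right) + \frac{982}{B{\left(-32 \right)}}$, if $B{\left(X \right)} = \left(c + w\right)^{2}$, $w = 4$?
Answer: $- \frac{1581}{2} \approx -790.5$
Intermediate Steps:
$B{\left(X \right)} = 4$ ($B{\left(X \right)} = \left(-2 + 4\right)^{2} = 2^{2} = 4$)
$\left(-3210 + 2174\right) + \frac{982}{B{\left(-32 \right)}} = \left(-3210 + 2174\right) + \frac{982}{4} = -1036 + 982 \cdot \frac{1}{4} = -1036 + \frac{491}{2} = - \frac{1581}{2}$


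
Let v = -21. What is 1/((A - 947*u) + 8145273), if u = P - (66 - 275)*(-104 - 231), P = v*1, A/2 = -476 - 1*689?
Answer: 1/74467035 ≈ 1.3429e-8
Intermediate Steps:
A = -2330 (A = 2*(-476 - 1*689) = 2*(-476 - 689) = 2*(-1165) = -2330)
P = -21 (P = -21*1 = -21)
u = -70036 (u = -21 - (66 - 275)*(-104 - 231) = -21 - (-209)*(-335) = -21 - 1*70015 = -21 - 70015 = -70036)
1/((A - 947*u) + 8145273) = 1/((-2330 - 947*(-70036)) + 8145273) = 1/((-2330 + 66324092) + 8145273) = 1/(66321762 + 8145273) = 1/74467035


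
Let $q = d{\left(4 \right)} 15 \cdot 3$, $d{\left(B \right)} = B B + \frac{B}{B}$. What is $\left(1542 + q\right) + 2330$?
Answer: $4637$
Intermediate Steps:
$d{\left(B \right)} = 1 + B^{2}$ ($d{\left(B \right)} = B^{2} + 1 = 1 + B^{2}$)
$q = 765$ ($q = \left(1 + 4^{2}\right) 15 \cdot 3 = \left(1 + 16\right) 15 \cdot 3 = 17 \cdot 15 \cdot 3 = 255 \cdot 3 = 765$)
$\left(1542 + q\right) + 2330 = \left(1542 + 765\right) + 2330 = 2307 + 2330 = 4637$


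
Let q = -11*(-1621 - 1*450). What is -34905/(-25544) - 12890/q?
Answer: 465908645/581917864 ≈ 0.80064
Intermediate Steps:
q = 22781 (q = -11*(-1621 - 450) = -11*(-2071) = 22781)
-34905/(-25544) - 12890/q = -34905/(-25544) - 12890/22781 = -34905*(-1/25544) - 12890*1/22781 = 34905/25544 - 12890/22781 = 465908645/581917864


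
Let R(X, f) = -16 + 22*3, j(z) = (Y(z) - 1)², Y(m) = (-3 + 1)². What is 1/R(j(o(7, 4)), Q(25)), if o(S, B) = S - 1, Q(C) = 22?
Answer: 1/50 ≈ 0.020000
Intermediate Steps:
Y(m) = 4 (Y(m) = (-2)² = 4)
o(S, B) = -1 + S
j(z) = 9 (j(z) = (4 - 1)² = 3² = 9)
R(X, f) = 50 (R(X, f) = -16 + 66 = 50)
1/R(j(o(7, 4)), Q(25)) = 1/50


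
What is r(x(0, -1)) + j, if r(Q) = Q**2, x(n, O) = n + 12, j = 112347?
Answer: 112491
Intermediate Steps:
x(n, O) = 12 + n
r(x(0, -1)) + j = (12 + 0)**2 + 112347 = 12**2 + 112347 = 144 + 112347 = 112491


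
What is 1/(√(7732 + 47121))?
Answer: √54853/54853 ≈ 0.0042697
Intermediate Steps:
1/(√(7732 + 47121)) = 1/(√54853) = √54853/54853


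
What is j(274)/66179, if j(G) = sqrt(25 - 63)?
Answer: I*sqrt(38)/66179 ≈ 9.3148e-5*I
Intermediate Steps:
j(G) = I*sqrt(38) (j(G) = sqrt(-38) = I*sqrt(38))
j(274)/66179 = (I*sqrt(38))/66179 = (I*sqrt(38))*(1/66179) = I*sqrt(38)/66179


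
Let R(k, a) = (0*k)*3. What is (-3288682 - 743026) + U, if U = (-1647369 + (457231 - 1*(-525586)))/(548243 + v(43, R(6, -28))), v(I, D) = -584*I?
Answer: -301301728900/74733 ≈ -4.0317e+6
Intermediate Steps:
R(k, a) = 0 (R(k, a) = 0*3 = 0)
U = -94936/74733 (U = (-1647369 + (457231 - 1*(-525586)))/(548243 - 584*43) = (-1647369 + (457231 + 525586))/(548243 - 25112) = (-1647369 + 982817)/523131 = -664552*1/523131 = -94936/74733 ≈ -1.2703)
(-3288682 - 743026) + U = (-3288682 - 743026) - 94936/74733 = -4031708 - 94936/74733 = -301301728900/74733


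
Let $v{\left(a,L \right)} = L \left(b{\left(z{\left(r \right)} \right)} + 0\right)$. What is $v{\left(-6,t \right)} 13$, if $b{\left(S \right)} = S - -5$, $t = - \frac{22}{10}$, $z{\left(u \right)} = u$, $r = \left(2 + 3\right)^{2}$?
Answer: $-858$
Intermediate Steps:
$r = 25$ ($r = 5^{2} = 25$)
$t = - \frac{11}{5}$ ($t = \left(-22\right) \frac{1}{10} = - \frac{11}{5} \approx -2.2$)
$b{\left(S \right)} = 5 + S$ ($b{\left(S \right)} = S + 5 = 5 + S$)
$v{\left(a,L \right)} = 30 L$ ($v{\left(a,L \right)} = L \left(\left(5 + 25\right) + 0\right) = L \left(30 + 0\right) = L 30 = 30 L$)
$v{\left(-6,t \right)} 13 = 30 \left(- \frac{11}{5}\right) 13 = \left(-66\right) 13 = -858$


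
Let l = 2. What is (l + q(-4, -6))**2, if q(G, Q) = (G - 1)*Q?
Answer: 1024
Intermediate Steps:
q(G, Q) = Q*(-1 + G) (q(G, Q) = (-1 + G)*Q = Q*(-1 + G))
(l + q(-4, -6))**2 = (2 - 6*(-1 - 4))**2 = (2 - 6*(-5))**2 = (2 + 30)**2 = 32**2 = 1024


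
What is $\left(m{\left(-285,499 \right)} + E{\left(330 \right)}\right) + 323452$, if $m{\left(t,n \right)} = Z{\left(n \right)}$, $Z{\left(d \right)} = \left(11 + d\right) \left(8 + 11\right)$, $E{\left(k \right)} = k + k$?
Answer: $333802$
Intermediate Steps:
$E{\left(k \right)} = 2 k$
$Z{\left(d \right)} = 209 + 19 d$ ($Z{\left(d \right)} = \left(11 + d\right) 19 = 209 + 19 d$)
$m{\left(t,n \right)} = 209 + 19 n$
$\left(m{\left(-285,499 \right)} + E{\left(330 \right)}\right) + 323452 = \left(\left(209 + 19 \cdot 499\right) + 2 \cdot 330\right) + 323452 = \left(\left(209 + 9481\right) + 660\right) + 323452 = \left(9690 + 660\right) + 323452 = 10350 + 323452 = 333802$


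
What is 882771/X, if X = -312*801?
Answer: -294257/83304 ≈ -3.5323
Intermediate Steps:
X = -249912
882771/X = 882771/(-249912) = 882771*(-1/249912) = -294257/83304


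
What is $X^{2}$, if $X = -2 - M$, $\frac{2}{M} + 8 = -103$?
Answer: $\frac{48400}{12321} \approx 3.9283$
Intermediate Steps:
$M = - \frac{2}{111}$ ($M = \frac{2}{-8 - 103} = \frac{2}{-111} = 2 \left(- \frac{1}{111}\right) = - \frac{2}{111} \approx -0.018018$)
$X = - \frac{220}{111}$ ($X = -2 - - \frac{2}{111} = -2 + \frac{2}{111} = - \frac{220}{111} \approx -1.982$)
$X^{2} = \left(- \frac{220}{111}\right)^{2} = \frac{48400}{12321}$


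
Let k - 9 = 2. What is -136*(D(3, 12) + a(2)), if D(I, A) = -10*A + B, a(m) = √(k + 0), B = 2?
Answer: 16048 - 136*√11 ≈ 15597.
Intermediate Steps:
k = 11 (k = 9 + 2 = 11)
a(m) = √11 (a(m) = √(11 + 0) = √11)
D(I, A) = 2 - 10*A (D(I, A) = -10*A + 2 = 2 - 10*A)
-136*(D(3, 12) + a(2)) = -136*((2 - 10*12) + √11) = -136*((2 - 120) + √11) = -136*(-118 + √11) = 16048 - 136*√11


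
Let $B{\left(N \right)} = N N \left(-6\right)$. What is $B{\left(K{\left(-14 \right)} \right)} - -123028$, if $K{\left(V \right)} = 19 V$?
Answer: $-301508$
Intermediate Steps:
$B{\left(N \right)} = - 6 N^{2}$ ($B{\left(N \right)} = N^{2} \left(-6\right) = - 6 N^{2}$)
$B{\left(K{\left(-14 \right)} \right)} - -123028 = - 6 \left(19 \left(-14\right)\right)^{2} - -123028 = - 6 \left(-266\right)^{2} + 123028 = \left(-6\right) 70756 + 123028 = -424536 + 123028 = -301508$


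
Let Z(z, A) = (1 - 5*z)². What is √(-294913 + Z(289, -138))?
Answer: √1790223 ≈ 1338.0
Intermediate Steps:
√(-294913 + Z(289, -138)) = √(-294913 + (-1 + 5*289)²) = √(-294913 + (-1 + 1445)²) = √(-294913 + 1444²) = √(-294913 + 2085136) = √1790223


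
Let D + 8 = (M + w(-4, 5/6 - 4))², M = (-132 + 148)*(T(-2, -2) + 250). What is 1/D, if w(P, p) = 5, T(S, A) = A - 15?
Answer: 1/13935281 ≈ 7.1760e-8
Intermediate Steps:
T(S, A) = -15 + A
M = 3728 (M = (-132 + 148)*((-15 - 2) + 250) = 16*(-17 + 250) = 16*233 = 3728)
D = 13935281 (D = -8 + (3728 + 5)² = -8 + 3733² = -8 + 13935289 = 13935281)
1/D = 1/13935281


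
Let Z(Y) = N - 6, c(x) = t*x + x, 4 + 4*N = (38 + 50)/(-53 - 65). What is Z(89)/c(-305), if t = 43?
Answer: 106/197945 ≈ 0.00053550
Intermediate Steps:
N = -70/59 (N = -1 + ((38 + 50)/(-53 - 65))/4 = -1 + (88/(-118))/4 = -1 + (88*(-1/118))/4 = -1 + (1/4)*(-44/59) = -1 - 11/59 = -70/59 ≈ -1.1864)
c(x) = 44*x (c(x) = 43*x + x = 44*x)
Z(Y) = -424/59 (Z(Y) = -70/59 - 6 = -424/59)
Z(89)/c(-305) = -424/(59*(44*(-305))) = -424/59/(-13420) = -424/59*(-1/13420) = 106/197945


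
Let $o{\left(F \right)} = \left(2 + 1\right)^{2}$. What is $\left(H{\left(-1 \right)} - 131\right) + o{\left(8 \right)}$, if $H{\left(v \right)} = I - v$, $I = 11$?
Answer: $-110$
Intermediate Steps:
$H{\left(v \right)} = 11 - v$
$o{\left(F \right)} = 9$ ($o{\left(F \right)} = 3^{2} = 9$)
$\left(H{\left(-1 \right)} - 131\right) + o{\left(8 \right)} = \left(\left(11 - -1\right) - 131\right) + 9 = \left(\left(11 + 1\right) - 131\right) + 9 = \left(12 - 131\right) + 9 = -119 + 9 = -110$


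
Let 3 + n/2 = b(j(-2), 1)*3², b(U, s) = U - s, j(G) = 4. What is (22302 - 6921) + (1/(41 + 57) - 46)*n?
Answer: 645501/49 ≈ 13173.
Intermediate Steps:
n = 48 (n = -6 + 2*((4 - 1*1)*3²) = -6 + 2*((4 - 1)*9) = -6 + 2*(3*9) = -6 + 2*27 = -6 + 54 = 48)
(22302 - 6921) + (1/(41 + 57) - 46)*n = (22302 - 6921) + (1/(41 + 57) - 46)*48 = 15381 + (1/98 - 46)*48 = 15381 - 4507/98*48 = 15381 - 108168/49 = 645501/49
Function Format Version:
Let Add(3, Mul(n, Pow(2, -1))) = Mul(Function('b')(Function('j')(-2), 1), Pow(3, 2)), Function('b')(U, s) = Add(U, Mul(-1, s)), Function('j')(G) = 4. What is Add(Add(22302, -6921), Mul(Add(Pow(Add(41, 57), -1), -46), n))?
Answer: Rational(645501, 49) ≈ 13173.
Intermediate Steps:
n = 48 (n = Add(-6, Mul(2, Mul(Add(4, Mul(-1, 1)), Pow(3, 2)))) = Add(-6, Mul(2, Mul(Add(4, -1), 9))) = Add(-6, Mul(2, Mul(3, 9))) = Add(-6, Mul(2, 27)) = Add(-6, 54) = 48)
Add(Add(22302, -6921), Mul(Add(Pow(Add(41, 57), -1), -46), n)) = Add(Add(22302, -6921), Mul(Add(Pow(Add(41, 57), -1), -46), 48)) = Add(15381, Mul(Add(Pow(98, -1), -46), 48)) = Add(15381, Mul(Add(Rational(1, 98), -46), 48)) = Add(15381, Mul(Rational(-4507, 98), 48)) = Add(15381, Rational(-108168, 49)) = Rational(645501, 49)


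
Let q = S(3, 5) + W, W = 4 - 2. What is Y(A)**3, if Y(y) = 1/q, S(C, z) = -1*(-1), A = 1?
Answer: 1/27 ≈ 0.037037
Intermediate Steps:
S(C, z) = 1
W = 2
q = 3 (q = 1 + 2 = 3)
Y(y) = 1/3
Y(A)**3 = (1/3)**3 = 1/27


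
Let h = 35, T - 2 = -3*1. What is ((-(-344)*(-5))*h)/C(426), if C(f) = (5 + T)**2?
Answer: -7525/2 ≈ -3762.5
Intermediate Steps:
T = -1 (T = 2 - 3*1 = 2 - 3 = -1)
C(f) = 16 (C(f) = (5 - 1)**2 = 4**2 = 16)
((-(-344)*(-5))*h)/C(426) = (-(-344)*(-5)*35)/16 = (-86*20*35)*(1/16) = -1720*35*(1/16) = -60200*1/16 = -7525/2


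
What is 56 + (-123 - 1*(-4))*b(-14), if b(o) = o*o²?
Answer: 326592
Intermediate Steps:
b(o) = o³
56 + (-123 - 1*(-4))*b(-14) = 56 + (-123 - 1*(-4))*(-14)³ = 56 + (-123 + 4)*(-2744) = 56 - 119*(-2744) = 56 + 326536 = 326592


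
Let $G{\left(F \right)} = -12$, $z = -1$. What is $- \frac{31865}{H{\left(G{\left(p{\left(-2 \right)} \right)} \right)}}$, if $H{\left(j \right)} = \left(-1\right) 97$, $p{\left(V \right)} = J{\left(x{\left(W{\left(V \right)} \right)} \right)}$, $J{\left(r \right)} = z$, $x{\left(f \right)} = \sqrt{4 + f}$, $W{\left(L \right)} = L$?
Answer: $\frac{31865}{97} \approx 328.5$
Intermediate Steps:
$J{\left(r \right)} = -1$
$p{\left(V \right)} = -1$
$H{\left(j \right)} = -97$
$- \frac{31865}{H{\left(G{\left(p{\left(-2 \right)} \right)} \right)}} = - \frac{31865}{-97} = \left(-31865\right) \left(- \frac{1}{97}\right) = \frac{31865}{97}$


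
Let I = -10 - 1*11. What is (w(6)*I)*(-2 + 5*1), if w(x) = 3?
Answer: -189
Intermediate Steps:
I = -21 (I = -10 - 11 = -21)
(w(6)*I)*(-2 + 5*1) = (3*(-21))*(-2 + 5*1) = -63*(-2 + 5) = -63*3 = -189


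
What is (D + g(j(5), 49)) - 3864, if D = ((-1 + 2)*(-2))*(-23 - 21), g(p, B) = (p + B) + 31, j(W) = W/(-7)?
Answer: -25877/7 ≈ -3696.7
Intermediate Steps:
j(W) = -W/7 (j(W) = W*(-1/7) = -W/7)
g(p, B) = 31 + B + p (g(p, B) = (B + p) + 31 = 31 + B + p)
D = 88 (D = (1*(-2))*(-44) = -2*(-44) = 88)
(D + g(j(5), 49)) - 3864 = (88 + (31 + 49 - 1/7*5)) - 3864 = (88 + (31 + 49 - 5/7)) - 3864 = (88 + 555/7) - 3864 = 1171/7 - 3864 = -25877/7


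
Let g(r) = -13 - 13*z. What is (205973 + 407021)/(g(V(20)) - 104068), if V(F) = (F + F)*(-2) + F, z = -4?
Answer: -612994/104029 ≈ -5.8925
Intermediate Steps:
V(F) = -3*F (V(F) = (2*F)*(-2) + F = -4*F + F = -3*F)
g(r) = 39 (g(r) = -13 - 13*(-4) = -13 + 52 = 39)
(205973 + 407021)/(g(V(20)) - 104068) = (205973 + 407021)/(39 - 104068) = 612994/(-104029) = 612994*(-1/104029) = -612994/104029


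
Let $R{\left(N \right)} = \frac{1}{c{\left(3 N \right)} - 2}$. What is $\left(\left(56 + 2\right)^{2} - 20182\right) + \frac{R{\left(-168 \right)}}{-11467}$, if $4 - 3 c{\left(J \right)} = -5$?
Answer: $- \frac{192852007}{11467} \approx -16818.0$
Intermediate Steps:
$c{\left(J \right)} = 3$ ($c{\left(J \right)} = \frac{4}{3} - - \frac{5}{3} = \frac{4}{3} + \frac{5}{3} = 3$)
$R{\left(N \right)} = 1$ ($R{\left(N \right)} = \frac{1}{3 - 2} = 1^{-1} = 1$)
$\left(\left(56 + 2\right)^{2} - 20182\right) + \frac{R{\left(-168 \right)}}{-11467} = \left(\left(56 + 2\right)^{2} - 20182\right) + 1 \frac{1}{-11467} = \left(58^{2} - 20182\right) + 1 \left(- \frac{1}{11467}\right) = \left(3364 - 20182\right) - \frac{1}{11467} = -16818 - \frac{1}{11467} = - \frac{192852007}{11467}$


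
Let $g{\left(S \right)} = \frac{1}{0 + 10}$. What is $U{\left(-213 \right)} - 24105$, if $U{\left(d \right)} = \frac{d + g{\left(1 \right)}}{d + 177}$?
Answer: $- \frac{8675671}{360} \approx -24099.0$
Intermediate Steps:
$g{\left(S \right)} = \frac{1}{10}$
$U{\left(d \right)} = \frac{\frac{1}{10} + d}{177 + d}$ ($U{\left(d \right)} = \frac{d + \frac{1}{10}}{d + 177} = \frac{\frac{1}{10} + d}{177 + d}$)
$U{\left(-213 \right)} - 24105 = \frac{\frac{1}{10} - 213}{177 - 213} - 24105 = \frac{1}{-36} \left(- \frac{2129}{10}\right) - 24105 = \left(- \frac{1}{36}\right) \left(- \frac{2129}{10}\right) - 24105 = \frac{2129}{360} - 24105 = - \frac{8675671}{360}$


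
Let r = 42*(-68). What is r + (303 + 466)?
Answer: -2087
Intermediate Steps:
r = -2856
r + (303 + 466) = -2856 + (303 + 466) = -2856 + 769 = -2087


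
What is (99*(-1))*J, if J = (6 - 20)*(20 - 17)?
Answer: 4158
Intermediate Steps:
J = -42 (J = -14*3 = -42)
(99*(-1))*J = (99*(-1))*(-42) = -99*(-42) = 4158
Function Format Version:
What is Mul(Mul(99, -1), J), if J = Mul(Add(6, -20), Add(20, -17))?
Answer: 4158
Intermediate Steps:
J = -42 (J = Mul(-14, 3) = -42)
Mul(Mul(99, -1), J) = Mul(Mul(99, -1), -42) = Mul(-99, -42) = 4158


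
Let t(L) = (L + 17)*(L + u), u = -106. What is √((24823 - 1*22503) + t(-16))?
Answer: √2198 ≈ 46.883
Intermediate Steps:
t(L) = (-106 + L)*(17 + L) (t(L) = (L + 17)*(L - 106) = (17 + L)*(-106 + L) = (-106 + L)*(17 + L))
√((24823 - 1*22503) + t(-16)) = √((24823 - 1*22503) + (-1802 + (-16)² - 89*(-16))) = √((24823 - 22503) + (-1802 + 256 + 1424)) = √(2320 - 122) = √2198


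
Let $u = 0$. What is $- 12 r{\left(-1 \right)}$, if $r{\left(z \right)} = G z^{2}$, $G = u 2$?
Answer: $0$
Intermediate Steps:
$G = 0$ ($G = 0 \cdot 2 = 0$)
$r{\left(z \right)} = 0$ ($r{\left(z \right)} = 0 z^{2} = 0$)
$- 12 r{\left(-1 \right)} = \left(-12\right) 0 = 0$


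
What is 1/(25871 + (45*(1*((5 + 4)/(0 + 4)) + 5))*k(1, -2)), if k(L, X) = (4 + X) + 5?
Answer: 4/112619 ≈ 3.5518e-5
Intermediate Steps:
k(L, X) = 9 + X
1/(25871 + (45*(1*((5 + 4)/(0 + 4)) + 5))*k(1, -2)) = 1/(25871 + (45*(1*((5 + 4)/(0 + 4)) + 5))*(9 - 2)) = 1/(25871 + (45*(1*(9/4) + 5))*7) = 1/(25871 + (45*(9/4 + 5))*7) = 1/(25871 + (45*(29/4))*7) = 1/(25871 + (1305/4)*7) = 1/(25871 + 9135/4) = 1/(112619/4) = 4/112619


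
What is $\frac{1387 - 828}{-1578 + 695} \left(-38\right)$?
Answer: $\frac{21242}{883} \approx 24.057$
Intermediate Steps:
$\frac{1387 - 828}{-1578 + 695} \left(-38\right) = \frac{559}{-883} \left(-38\right) = 559 \left(- \frac{1}{883}\right) \left(-38\right) = \left(- \frac{559}{883}\right) \left(-38\right) = \frac{21242}{883}$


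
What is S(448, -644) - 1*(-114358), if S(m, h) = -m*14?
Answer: 108086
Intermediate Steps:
S(m, h) = -14*m
S(448, -644) - 1*(-114358) = -14*448 - 1*(-114358) = -6272 + 114358 = 108086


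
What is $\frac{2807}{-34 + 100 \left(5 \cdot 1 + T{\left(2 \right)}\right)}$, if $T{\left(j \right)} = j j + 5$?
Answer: $\frac{2807}{1366} \approx 2.0549$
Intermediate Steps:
$T{\left(j \right)} = 5 + j^{2}$ ($T{\left(j \right)} = j^{2} + 5 = 5 + j^{2}$)
$\frac{2807}{-34 + 100 \left(5 \cdot 1 + T{\left(2 \right)}\right)} = \frac{2807}{-34 + 100 \left(5 \cdot 1 + \left(5 + 2^{2}\right)\right)} = \frac{2807}{-34 + 100 \left(5 + \left(5 + 4\right)\right)} = \frac{2807}{-34 + 100 \left(5 + 9\right)} = \frac{2807}{-34 + 100 \cdot 14} = \frac{2807}{-34 + 1400} = \frac{2807}{1366}$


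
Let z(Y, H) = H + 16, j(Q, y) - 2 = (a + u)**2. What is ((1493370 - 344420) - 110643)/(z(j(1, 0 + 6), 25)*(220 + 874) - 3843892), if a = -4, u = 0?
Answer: -1038307/3799038 ≈ -0.27331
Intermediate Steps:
j(Q, y) = 18 (j(Q, y) = 2 + (-4 + 0)**2 = 2 + (-4)**2 = 2 + 16 = 18)
z(Y, H) = 16 + H
((1493370 - 344420) - 110643)/(z(j(1, 0 + 6), 25)*(220 + 874) - 3843892) = ((1493370 - 344420) - 110643)/((16 + 25)*(220 + 874) - 3843892) = (1148950 - 110643)/(41*1094 - 3843892) = 1038307/(44854 - 3843892) = 1038307/(-3799038) = 1038307*(-1/3799038) = -1038307/3799038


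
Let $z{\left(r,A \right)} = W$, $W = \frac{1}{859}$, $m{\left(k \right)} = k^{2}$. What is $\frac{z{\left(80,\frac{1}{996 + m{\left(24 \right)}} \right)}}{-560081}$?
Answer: $- \frac{1}{481109579} \approx -2.0785 \cdot 10^{-9}$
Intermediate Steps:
$W = \frac{1}{859} \approx 0.0011641$
$z{\left(r,A \right)} = \frac{1}{859}$
$\frac{z{\left(80,\frac{1}{996 + m{\left(24 \right)}} \right)}}{-560081} = \frac{1}{859 \left(-560081\right)} = \frac{1}{859} \left(- \frac{1}{560081}\right) = - \frac{1}{481109579}$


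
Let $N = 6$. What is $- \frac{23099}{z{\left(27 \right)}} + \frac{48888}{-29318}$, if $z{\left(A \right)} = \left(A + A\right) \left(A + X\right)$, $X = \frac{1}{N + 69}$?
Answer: $- \frac{9356629817}{534584412} \approx -17.503$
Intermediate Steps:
$X = \frac{1}{75}$ ($X = \frac{1}{6 + 69} = \frac{1}{75} \approx 0.013333$)
$z{\left(A \right)} = 2 A \left(\frac{1}{75} + A\right)$ ($z{\left(A \right)} = \left(A + A\right) \left(A + \frac{1}{75}\right) = 2 A \left(\frac{1}{75} + A\right)$)
$- \frac{23099}{z{\left(27 \right)}} + \frac{48888}{-29318} = - \frac{23099}{\frac{2}{75} \cdot 27 \left(1 + 75 \cdot 27\right)} + \frac{48888}{-29318} = - \frac{23099}{\frac{2}{75} \cdot 27 \left(1 + 2025\right)} + 48888 \left(- \frac{1}{29318}\right) = - \frac{23099}{\frac{2}{75} \cdot 27 \cdot 2026} - \frac{24444}{14659} = - \frac{23099}{\frac{36468}{25}} - \frac{24444}{14659} = \left(-23099\right) \frac{25}{36468} - \frac{24444}{14659} = - \frac{577475}{36468} - \frac{24444}{14659} = - \frac{9356629817}{534584412}$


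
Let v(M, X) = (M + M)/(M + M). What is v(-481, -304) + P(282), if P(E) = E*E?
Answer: 79525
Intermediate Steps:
v(M, X) = 1 (v(M, X) = (2*M)/((2*M)) = (2*M)*(1/(2*M)) = 1)
P(E) = E²
v(-481, -304) + P(282) = 1 + 282² = 1 + 79524 = 79525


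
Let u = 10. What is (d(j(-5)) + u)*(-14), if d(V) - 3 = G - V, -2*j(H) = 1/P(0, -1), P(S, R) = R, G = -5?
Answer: -105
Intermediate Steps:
j(H) = ½ (j(H) = -½/(-1) = -½*(-1) = ½)
d(V) = -2 - V (d(V) = 3 + (-5 - V) = -2 - V)
(d(j(-5)) + u)*(-14) = ((-2 - 1*½) + 10)*(-14) = ((-2 - ½) + 10)*(-14) = (-5/2 + 10)*(-14) = (15/2)*(-14) = -105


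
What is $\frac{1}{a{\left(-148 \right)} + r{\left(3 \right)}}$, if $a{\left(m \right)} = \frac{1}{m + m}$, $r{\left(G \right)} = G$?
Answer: $\frac{296}{887} \approx 0.33371$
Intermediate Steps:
$a{\left(m \right)} = \frac{1}{2 m}$
$\frac{1}{a{\left(-148 \right)} + r{\left(3 \right)}} = \frac{1}{\frac{1}{2 \left(-148\right)} + 3} = \frac{1}{\frac{1}{2} \left(- \frac{1}{148}\right) + 3} = \frac{1}{- \frac{1}{296} + 3} = \frac{1}{\frac{887}{296}} = \frac{296}{887}$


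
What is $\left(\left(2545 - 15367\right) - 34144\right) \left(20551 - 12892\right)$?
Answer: $-359712594$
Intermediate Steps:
$\left(\left(2545 - 15367\right) - 34144\right) \left(20551 - 12892\right) = \left(-12822 - 34144\right) 7659 = \left(-46966\right) 7659 = -359712594$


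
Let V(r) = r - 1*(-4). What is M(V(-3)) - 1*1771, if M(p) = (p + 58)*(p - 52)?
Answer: -4780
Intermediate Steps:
V(r) = 4 + r (V(r) = r + 4 = 4 + r)
M(p) = (-52 + p)*(58 + p) (M(p) = (58 + p)*(-52 + p) = (-52 + p)*(58 + p))
M(V(-3)) - 1*1771 = (-3016 + (4 - 3)² + 6*(4 - 3)) - 1*1771 = (-3016 + 1² + 6*1) - 1771 = (-3016 + 1 + 6) - 1771 = -3009 - 1771 = -4780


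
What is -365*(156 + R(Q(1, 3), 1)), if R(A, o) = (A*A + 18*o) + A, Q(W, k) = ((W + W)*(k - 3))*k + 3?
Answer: -67890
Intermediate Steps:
Q(W, k) = 3 + 2*W*k*(-3 + k) (Q(W, k) = ((2*W)*(-3 + k))*k + 3 = (2*W*(-3 + k))*k + 3 = 2*W*k*(-3 + k) + 3 = 3 + 2*W*k*(-3 + k))
R(A, o) = A + A² + 18*o (R(A, o) = (A² + 18*o) + A = A + A² + 18*o)
-365*(156 + R(Q(1, 3), 1)) = -365*(156 + ((3 - 6*1*3 + 2*1*3²) + (3 - 6*1*3 + 2*1*3²)² + 18*1)) = -365*(156 + ((3 - 18 + 2*1*9) + (3 - 18 + 2*1*9)² + 18)) = -365*(156 + ((3 - 18 + 18) + (3 - 18 + 18)² + 18)) = -365*(156 + (3 + 3² + 18)) = -365*(156 + (3 + 9 + 18)) = -365*(156 + 30) = -365*186 = -67890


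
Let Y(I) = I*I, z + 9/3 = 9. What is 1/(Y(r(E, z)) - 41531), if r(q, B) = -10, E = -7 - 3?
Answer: -1/41431 ≈ -2.4137e-5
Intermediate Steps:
z = 6 (z = -3 + 9 = 6)
E = -10
Y(I) = I**2
1/(Y(r(E, z)) - 41531) = 1/((-10)**2 - 41531) = 1/(100 - 41531) = 1/(-41431) = -1/41431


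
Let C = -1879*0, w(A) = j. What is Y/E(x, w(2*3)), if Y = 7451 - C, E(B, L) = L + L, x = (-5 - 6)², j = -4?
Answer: -7451/8 ≈ -931.38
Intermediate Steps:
w(A) = -4
C = 0
x = 121 (x = (-11)² = 121)
E(B, L) = 2*L
Y = 7451 (Y = 7451 - 1*0 = 7451 + 0 = 7451)
Y/E(x, w(2*3)) = 7451/((2*(-4))) = 7451/(-8) = 7451*(-⅛) = -7451/8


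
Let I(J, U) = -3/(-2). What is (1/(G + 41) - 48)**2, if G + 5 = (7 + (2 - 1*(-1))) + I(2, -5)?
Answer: 20775364/9025 ≈ 2302.0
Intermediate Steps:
I(J, U) = 3/2 (I(J, U) = -3*(-1/2) = 3/2)
G = 13/2 (G = -5 + ((7 + (2 - 1*(-1))) + 3/2) = -5 + ((7 + (2 + 1)) + 3/2) = -5 + ((7 + 3) + 3/2) = -5 + (10 + 3/2) = -5 + 23/2 = 13/2 ≈ 6.5000)
(1/(G + 41) - 48)**2 = (1/(13/2 + 41) - 48)**2 = (1/(95/2) - 48)**2 = (2/95 - 48)**2 = (-4558/95)**2 = 20775364/9025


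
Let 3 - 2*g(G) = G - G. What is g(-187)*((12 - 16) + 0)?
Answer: -6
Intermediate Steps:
g(G) = 3/2 (g(G) = 3/2 - (G - G)/2 = 3/2 - 1/2*0 = 3/2 + 0 = 3/2)
g(-187)*((12 - 16) + 0) = 3*((12 - 16) + 0)/2 = 3*(-4 + 0)/2 = (3/2)*(-4) = -6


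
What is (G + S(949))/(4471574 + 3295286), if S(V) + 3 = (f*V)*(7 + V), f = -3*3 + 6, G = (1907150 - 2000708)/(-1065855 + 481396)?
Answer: -1590742422807/4539411228740 ≈ -0.35043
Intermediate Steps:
G = 93558/584459 (G = -93558/(-584459) = -93558*(-1/584459) = 93558/584459 ≈ 0.16008)
f = -3 (f = -9 + 6 = -3)
S(V) = -3 - 3*V*(7 + V) (S(V) = -3 + (-3*V)*(7 + V) = -3 - 3*V*(7 + V))
(G + S(949))/(4471574 + 3295286) = (93558/584459 + (-3 - 21*949 - 3*949²))/(4471574 + 3295286) = (93558/584459 + (-3 - 19929 - 3*900601))/7766860 = (93558/584459 + (-3 - 19929 - 2701803))*(1/7766860) = (93558/584459 - 2721735)*(1/7766860) = -1590742422807/584459*1/7766860 = -1590742422807/4539411228740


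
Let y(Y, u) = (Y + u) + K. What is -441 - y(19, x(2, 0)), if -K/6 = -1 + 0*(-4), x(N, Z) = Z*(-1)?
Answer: -466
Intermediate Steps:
x(N, Z) = -Z
K = 6 (K = -6*(-1 + 0*(-4)) = -6*(-1 + 0) = -6*(-1) = 6)
y(Y, u) = 6 + Y + u (y(Y, u) = (Y + u) + 6 = 6 + Y + u)
-441 - y(19, x(2, 0)) = -441 - (6 + 19 - 1*0) = -441 - (6 + 19 + 0) = -441 - 1*25 = -441 - 25 = -466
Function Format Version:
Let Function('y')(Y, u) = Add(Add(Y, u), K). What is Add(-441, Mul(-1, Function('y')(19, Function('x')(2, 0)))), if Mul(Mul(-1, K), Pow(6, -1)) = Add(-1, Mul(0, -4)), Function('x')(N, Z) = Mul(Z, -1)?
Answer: -466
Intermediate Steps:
Function('x')(N, Z) = Mul(-1, Z)
K = 6 (K = Mul(-6, Add(-1, Mul(0, -4))) = Mul(-6, Add(-1, 0)) = Mul(-6, -1) = 6)
Function('y')(Y, u) = Add(6, Y, u) (Function('y')(Y, u) = Add(Add(Y, u), 6) = Add(6, Y, u))
Add(-441, Mul(-1, Function('y')(19, Function('x')(2, 0)))) = Add(-441, Mul(-1, Add(6, 19, Mul(-1, 0)))) = Add(-441, Mul(-1, Add(6, 19, 0))) = Add(-441, Mul(-1, 25)) = Add(-441, -25) = -466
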